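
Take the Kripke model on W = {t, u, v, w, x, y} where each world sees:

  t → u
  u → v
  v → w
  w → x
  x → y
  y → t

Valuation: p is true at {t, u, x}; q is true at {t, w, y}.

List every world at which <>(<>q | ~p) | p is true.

t: <>(<>q | ~p) is F, p is T. ✓
u: <>(<>q | ~p) is T, p is T. ✓
v: <>(<>q | ~p) is T, p is F. ✓
w: <>(<>q | ~p) is T, p is F. ✓
x: <>(<>q | ~p) is T, p is T. ✓
y: <>(<>q | ~p) is F, p is F. ✗

{t, u, v, w, x}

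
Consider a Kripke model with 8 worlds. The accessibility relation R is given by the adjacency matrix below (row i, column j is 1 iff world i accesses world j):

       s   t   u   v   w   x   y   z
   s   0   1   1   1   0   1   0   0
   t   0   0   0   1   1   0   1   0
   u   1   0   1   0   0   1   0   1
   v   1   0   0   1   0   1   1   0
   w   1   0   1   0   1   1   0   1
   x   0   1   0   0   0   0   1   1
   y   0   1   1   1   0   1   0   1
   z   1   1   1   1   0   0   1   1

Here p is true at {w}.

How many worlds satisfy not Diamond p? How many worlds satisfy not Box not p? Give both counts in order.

For not Diamond p:
s: Diamond p is F. ✓
t: Diamond p is T. ✗
u: Diamond p is F. ✓
v: Diamond p is F. ✓
w: Diamond p is T. ✗
x: Diamond p is F. ✓
y: Diamond p is F. ✓
z: Diamond p is F. ✓
— 6 worlds.
For not Box not p:
s: Box not p is T. ✗
t: Box not p is F. ✓
u: Box not p is T. ✗
v: Box not p is T. ✗
w: Box not p is F. ✓
x: Box not p is T. ✗
y: Box not p is T. ✗
z: Box not p is T. ✗
— 2 worlds.

6 and 2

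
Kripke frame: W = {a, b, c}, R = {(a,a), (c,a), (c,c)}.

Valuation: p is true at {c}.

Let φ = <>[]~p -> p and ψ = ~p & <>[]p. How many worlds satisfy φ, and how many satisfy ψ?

2 and 0

For <>[]~p -> p:
a: <>[]~p is T, p is F. ✗
b: <>[]~p is F, p is F. ✓
c: <>[]~p is T, p is T. ✓
— 2 worlds.
For ~p & <>[]p:
a: ~p is T, <>[]p is F. ✗
b: ~p is T, <>[]p is F. ✗
c: ~p is F, <>[]p is F. ✗
— 0 worlds.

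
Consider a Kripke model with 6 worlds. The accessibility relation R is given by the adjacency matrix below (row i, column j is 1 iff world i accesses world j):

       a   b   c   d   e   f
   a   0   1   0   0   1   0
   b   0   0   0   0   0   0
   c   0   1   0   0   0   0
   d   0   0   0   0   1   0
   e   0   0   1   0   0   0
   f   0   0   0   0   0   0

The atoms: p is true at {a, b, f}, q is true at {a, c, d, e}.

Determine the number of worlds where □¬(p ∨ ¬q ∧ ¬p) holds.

a: successors {b, e}; ¬(p ∨ ¬q ∧ ¬p) there: b:F, e:T. ✗
b: no successors, so □¬(p ∨ ¬q ∧ ¬p) holds vacuously. ✓
c: successors {b}; ¬(p ∨ ¬q ∧ ¬p) there: b:F. ✗
d: successors {e}; ¬(p ∨ ¬q ∧ ¬p) there: e:T. ✓
e: successors {c}; ¬(p ∨ ¬q ∧ ¬p) there: c:T. ✓
f: no successors, so □¬(p ∨ ¬q ∧ ¬p) holds vacuously. ✓
Satisfying worlds: {b, d, e, f}.

4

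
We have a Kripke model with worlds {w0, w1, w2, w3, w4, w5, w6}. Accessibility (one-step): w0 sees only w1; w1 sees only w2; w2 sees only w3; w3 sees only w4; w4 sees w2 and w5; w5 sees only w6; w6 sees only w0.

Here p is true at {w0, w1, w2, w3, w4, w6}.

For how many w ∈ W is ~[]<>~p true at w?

6

w0: []<>~p is F. ✓
w1: []<>~p is F. ✓
w2: []<>~p is F. ✓
w3: []<>~p is T. ✗
w4: []<>~p is F. ✓
w5: []<>~p is F. ✓
w6: []<>~p is F. ✓
Satisfying worlds: {w0, w1, w2, w4, w5, w6}.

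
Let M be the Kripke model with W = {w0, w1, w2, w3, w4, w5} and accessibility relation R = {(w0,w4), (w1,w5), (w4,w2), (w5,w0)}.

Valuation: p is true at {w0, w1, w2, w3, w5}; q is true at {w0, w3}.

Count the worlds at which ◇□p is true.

w0: successors {w4}; □p there: w4:T. ✓
w1: successors {w5}; □p there: w5:T. ✓
w2: no successors, so ◇□p fails. ✗
w3: no successors, so ◇□p fails. ✗
w4: successors {w2}; □p there: w2:T. ✓
w5: successors {w0}; □p there: w0:F. ✗
Satisfying worlds: {w0, w1, w4}.

3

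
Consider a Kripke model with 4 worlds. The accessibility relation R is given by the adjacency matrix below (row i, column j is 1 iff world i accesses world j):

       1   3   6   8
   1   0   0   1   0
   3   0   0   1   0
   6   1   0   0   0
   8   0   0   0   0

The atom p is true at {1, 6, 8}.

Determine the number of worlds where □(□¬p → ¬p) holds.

1: successors {6}; □¬p → ¬p there: 6:T. ✓
3: successors {6}; □¬p → ¬p there: 6:T. ✓
6: successors {1}; □¬p → ¬p there: 1:T. ✓
8: no successors, so □(□¬p → ¬p) holds vacuously. ✓
Satisfying worlds: {1, 3, 6, 8}.

4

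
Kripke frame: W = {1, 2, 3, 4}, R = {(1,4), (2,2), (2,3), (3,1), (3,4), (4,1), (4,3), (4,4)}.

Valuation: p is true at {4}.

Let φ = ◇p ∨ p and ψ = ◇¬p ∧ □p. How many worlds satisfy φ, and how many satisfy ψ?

3 and 0

For ◇p ∨ p:
1: ◇p is T, p is F. ✓
2: ◇p is F, p is F. ✗
3: ◇p is T, p is F. ✓
4: ◇p is T, p is T. ✓
— 3 worlds.
For ◇¬p ∧ □p:
1: ◇¬p is F, □p is T. ✗
2: ◇¬p is T, □p is F. ✗
3: ◇¬p is T, □p is F. ✗
4: ◇¬p is T, □p is F. ✗
— 0 worlds.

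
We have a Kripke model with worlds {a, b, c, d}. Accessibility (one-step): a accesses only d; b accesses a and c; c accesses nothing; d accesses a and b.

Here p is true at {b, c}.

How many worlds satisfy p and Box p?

a: p is F, Box p is F. ✗
b: p is T, Box p is F. ✗
c: p is T, Box p is T. ✓
d: p is F, Box p is F. ✗
Satisfying worlds: {c}.

1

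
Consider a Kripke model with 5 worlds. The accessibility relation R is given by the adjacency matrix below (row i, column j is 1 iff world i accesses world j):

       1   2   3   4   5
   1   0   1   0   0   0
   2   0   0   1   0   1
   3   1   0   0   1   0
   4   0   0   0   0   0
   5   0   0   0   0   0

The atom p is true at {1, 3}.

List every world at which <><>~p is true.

1: successors {2}; <>~p there: 2:T. ✓
2: successors {3, 5}; <>~p there: 3:T, 5:F. ✓
3: successors {1, 4}; <>~p there: 1:T, 4:F. ✓
4: no successors, so <><>~p fails. ✗
5: no successors, so <><>~p fails. ✗

{1, 2, 3}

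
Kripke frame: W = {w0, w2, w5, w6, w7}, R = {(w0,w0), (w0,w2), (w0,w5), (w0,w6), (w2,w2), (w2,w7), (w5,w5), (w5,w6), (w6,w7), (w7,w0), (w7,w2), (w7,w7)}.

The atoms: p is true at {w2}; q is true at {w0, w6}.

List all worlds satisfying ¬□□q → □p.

w0: ¬□□q is T, □p is F. ✗
w2: ¬□□q is T, □p is F. ✗
w5: ¬□□q is T, □p is F. ✗
w6: ¬□□q is T, □p is F. ✗
w7: ¬□□q is T, □p is F. ✗

∅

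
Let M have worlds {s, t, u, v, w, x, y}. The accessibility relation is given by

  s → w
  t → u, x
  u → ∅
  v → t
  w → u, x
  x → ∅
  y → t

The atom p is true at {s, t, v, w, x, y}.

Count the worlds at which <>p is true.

s: successors {w}; p there: w:T. ✓
t: successors {u, x}; p there: u:F, x:T. ✓
u: no successors, so <>p fails. ✗
v: successors {t}; p there: t:T. ✓
w: successors {u, x}; p there: u:F, x:T. ✓
x: no successors, so <>p fails. ✗
y: successors {t}; p there: t:T. ✓
Satisfying worlds: {s, t, v, w, y}.

5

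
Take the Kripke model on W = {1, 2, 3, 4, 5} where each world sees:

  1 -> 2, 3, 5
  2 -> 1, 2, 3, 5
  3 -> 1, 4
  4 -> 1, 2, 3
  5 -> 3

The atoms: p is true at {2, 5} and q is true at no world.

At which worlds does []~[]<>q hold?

1: successors {2, 3, 5}; ~[]<>q there: 2:T, 3:T, 5:T. ✓
2: successors {1, 2, 3, 5}; ~[]<>q there: 1:T, 2:T, 3:T, 5:T. ✓
3: successors {1, 4}; ~[]<>q there: 1:T, 4:T. ✓
4: successors {1, 2, 3}; ~[]<>q there: 1:T, 2:T, 3:T. ✓
5: successors {3}; ~[]<>q there: 3:T. ✓

{1, 2, 3, 4, 5}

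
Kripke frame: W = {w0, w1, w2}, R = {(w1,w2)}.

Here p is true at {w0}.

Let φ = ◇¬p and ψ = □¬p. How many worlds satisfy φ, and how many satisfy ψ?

For ◇¬p:
w0: no successors, so ◇¬p fails. ✗
w1: successors {w2}; ¬p there: w2:T. ✓
w2: no successors, so ◇¬p fails. ✗
— 1 world.
For □¬p:
w0: no successors, so □¬p holds vacuously. ✓
w1: successors {w2}; ¬p there: w2:T. ✓
w2: no successors, so □¬p holds vacuously. ✓
— 3 worlds.

1 and 3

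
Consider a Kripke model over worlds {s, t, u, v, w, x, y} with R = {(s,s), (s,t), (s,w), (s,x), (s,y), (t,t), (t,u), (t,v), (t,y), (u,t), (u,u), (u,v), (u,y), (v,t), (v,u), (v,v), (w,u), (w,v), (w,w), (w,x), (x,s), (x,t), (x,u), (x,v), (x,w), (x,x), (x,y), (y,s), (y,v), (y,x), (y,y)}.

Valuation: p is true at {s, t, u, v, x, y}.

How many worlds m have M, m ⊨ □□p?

s: successors {s, t, w, x, y}; □p there: s:F, t:T, w:F, x:F, y:T. ✗
t: successors {t, u, v, y}; □p there: t:T, u:T, v:T, y:T. ✓
u: successors {t, u, v, y}; □p there: t:T, u:T, v:T, y:T. ✓
v: successors {t, u, v}; □p there: t:T, u:T, v:T. ✓
w: successors {u, v, w, x}; □p there: u:T, v:T, w:F, x:F. ✗
x: successors {s, t, u, v, w, x, y}; □p there: s:F, t:T, u:T, v:T, w:F, x:F, y:T. ✗
y: successors {s, v, x, y}; □p there: s:F, v:T, x:F, y:T. ✗
Satisfying worlds: {t, u, v}.

3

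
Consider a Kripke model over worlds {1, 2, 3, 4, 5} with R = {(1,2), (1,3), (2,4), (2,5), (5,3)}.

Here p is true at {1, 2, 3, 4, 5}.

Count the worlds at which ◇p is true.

3

1: successors {2, 3}; p there: 2:T, 3:T. ✓
2: successors {4, 5}; p there: 4:T, 5:T. ✓
3: no successors, so ◇p fails. ✗
4: no successors, so ◇p fails. ✗
5: successors {3}; p there: 3:T. ✓
Satisfying worlds: {1, 2, 5}.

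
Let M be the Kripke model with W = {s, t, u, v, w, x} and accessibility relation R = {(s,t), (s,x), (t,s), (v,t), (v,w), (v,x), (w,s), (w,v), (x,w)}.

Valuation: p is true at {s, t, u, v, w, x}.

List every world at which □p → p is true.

{s, t, u, v, w, x}

s: □p is T, p is T. ✓
t: □p is T, p is T. ✓
u: □p is T, p is T. ✓
v: □p is T, p is T. ✓
w: □p is T, p is T. ✓
x: □p is T, p is T. ✓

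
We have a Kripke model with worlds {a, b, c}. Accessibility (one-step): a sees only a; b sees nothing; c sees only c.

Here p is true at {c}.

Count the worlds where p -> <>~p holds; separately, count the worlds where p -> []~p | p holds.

2 and 3

For p -> <>~p:
a: p is F, <>~p is T. ✓
b: p is F, <>~p is F. ✓
c: p is T, <>~p is F. ✗
— 2 worlds.
For p -> []~p | p:
a: p is F, []~p | p is T. ✓
b: p is F, []~p | p is T. ✓
c: p is T, []~p | p is T. ✓
— 3 worlds.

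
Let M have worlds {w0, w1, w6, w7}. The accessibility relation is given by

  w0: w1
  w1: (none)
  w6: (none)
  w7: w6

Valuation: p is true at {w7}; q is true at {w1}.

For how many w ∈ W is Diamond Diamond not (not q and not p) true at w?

w0: successors {w1}; Diamond not (not q and not p) there: w1:F. ✗
w1: no successors, so Diamond Diamond not (not q and not p) fails. ✗
w6: no successors, so Diamond Diamond not (not q and not p) fails. ✗
w7: successors {w6}; Diamond not (not q and not p) there: w6:F. ✗
Satisfying worlds: ∅.

0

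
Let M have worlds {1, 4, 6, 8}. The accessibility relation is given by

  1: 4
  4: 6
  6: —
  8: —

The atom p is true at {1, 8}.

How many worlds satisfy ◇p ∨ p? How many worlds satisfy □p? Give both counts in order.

For ◇p ∨ p:
1: ◇p is F, p is T. ✓
4: ◇p is F, p is F. ✗
6: ◇p is F, p is F. ✗
8: ◇p is F, p is T. ✓
— 2 worlds.
For □p:
1: successors {4}; p there: 4:F. ✗
4: successors {6}; p there: 6:F. ✗
6: no successors, so □p holds vacuously. ✓
8: no successors, so □p holds vacuously. ✓
— 2 worlds.

2 and 2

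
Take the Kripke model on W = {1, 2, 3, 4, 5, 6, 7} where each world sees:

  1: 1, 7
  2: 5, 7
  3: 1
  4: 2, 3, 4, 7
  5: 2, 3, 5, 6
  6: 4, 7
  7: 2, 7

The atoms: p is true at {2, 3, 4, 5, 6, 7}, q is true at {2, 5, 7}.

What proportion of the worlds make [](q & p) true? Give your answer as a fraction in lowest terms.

2/7

1: successors {1, 7}; q & p there: 1:F, 7:T. ✗
2: successors {5, 7}; q & p there: 5:T, 7:T. ✓
3: successors {1}; q & p there: 1:F. ✗
4: successors {2, 3, 4, 7}; q & p there: 2:T, 3:F, 4:F, 7:T. ✗
5: successors {2, 3, 5, 6}; q & p there: 2:T, 3:F, 5:T, 6:F. ✗
6: successors {4, 7}; q & p there: 4:F, 7:T. ✗
7: successors {2, 7}; q & p there: 2:T, 7:T. ✓
That's 2 of 7 worlds, so 2/7.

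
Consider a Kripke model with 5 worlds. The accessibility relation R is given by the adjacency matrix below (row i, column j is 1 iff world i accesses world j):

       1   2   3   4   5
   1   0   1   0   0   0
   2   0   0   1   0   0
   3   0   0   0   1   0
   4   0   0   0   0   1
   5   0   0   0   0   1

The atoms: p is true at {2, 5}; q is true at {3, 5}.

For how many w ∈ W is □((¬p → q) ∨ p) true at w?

4

1: successors {2}; (¬p → q) ∨ p there: 2:T. ✓
2: successors {3}; (¬p → q) ∨ p there: 3:T. ✓
3: successors {4}; (¬p → q) ∨ p there: 4:F. ✗
4: successors {5}; (¬p → q) ∨ p there: 5:T. ✓
5: successors {5}; (¬p → q) ∨ p there: 5:T. ✓
Satisfying worlds: {1, 2, 4, 5}.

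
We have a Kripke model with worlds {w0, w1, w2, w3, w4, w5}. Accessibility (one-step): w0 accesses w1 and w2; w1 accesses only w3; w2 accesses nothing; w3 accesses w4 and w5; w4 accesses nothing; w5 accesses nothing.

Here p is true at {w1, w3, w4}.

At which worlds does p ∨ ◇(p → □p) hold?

{w0, w1, w3, w4}

w0: p is F, ◇(p → □p) is T. ✓
w1: p is T, ◇(p → □p) is F. ✓
w2: p is F, ◇(p → □p) is F. ✗
w3: p is T, ◇(p → □p) is T. ✓
w4: p is T, ◇(p → □p) is F. ✓
w5: p is F, ◇(p → □p) is F. ✗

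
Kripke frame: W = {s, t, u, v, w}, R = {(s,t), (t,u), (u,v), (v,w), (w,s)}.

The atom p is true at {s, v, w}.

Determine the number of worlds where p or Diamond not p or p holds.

4

s: p or Diamond not p is T, p is T. ✓
t: p or Diamond not p is T, p is F. ✓
u: p or Diamond not p is F, p is F. ✗
v: p or Diamond not p is T, p is T. ✓
w: p or Diamond not p is T, p is T. ✓
Satisfying worlds: {s, t, v, w}.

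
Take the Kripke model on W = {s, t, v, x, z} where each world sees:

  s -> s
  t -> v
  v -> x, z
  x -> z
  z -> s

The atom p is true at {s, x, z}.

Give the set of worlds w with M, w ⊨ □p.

s: successors {s}; p there: s:T. ✓
t: successors {v}; p there: v:F. ✗
v: successors {x, z}; p there: x:T, z:T. ✓
x: successors {z}; p there: z:T. ✓
z: successors {s}; p there: s:T. ✓

{s, v, x, z}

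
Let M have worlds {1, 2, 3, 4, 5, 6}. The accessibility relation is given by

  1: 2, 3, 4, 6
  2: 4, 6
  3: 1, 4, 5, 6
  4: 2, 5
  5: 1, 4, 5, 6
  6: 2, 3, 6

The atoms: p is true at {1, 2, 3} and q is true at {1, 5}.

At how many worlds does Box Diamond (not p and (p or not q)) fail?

4

1: successors {2, 3, 4, 6}; Diamond (not p and (p or not q)) there: 2:T, 3:T, 4:F, 6:T. ✗
2: successors {4, 6}; Diamond (not p and (p or not q)) there: 4:F, 6:T. ✗
3: successors {1, 4, 5, 6}; Diamond (not p and (p or not q)) there: 1:T, 4:F, 5:T, 6:T. ✗
4: successors {2, 5}; Diamond (not p and (p or not q)) there: 2:T, 5:T. ✓
5: successors {1, 4, 5, 6}; Diamond (not p and (p or not q)) there: 1:T, 4:F, 5:T, 6:T. ✗
6: successors {2, 3, 6}; Diamond (not p and (p or not q)) there: 2:T, 3:T, 6:T. ✓
Satisfying worlds: {4, 6}.
So Box Diamond (not p and (p or not q)) fails at the other 4 worlds.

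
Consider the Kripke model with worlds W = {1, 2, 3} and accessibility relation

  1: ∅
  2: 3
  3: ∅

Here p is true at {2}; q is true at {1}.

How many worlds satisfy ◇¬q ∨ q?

1: ◇¬q is F, q is T. ✓
2: ◇¬q is T, q is F. ✓
3: ◇¬q is F, q is F. ✗
Satisfying worlds: {1, 2}.

2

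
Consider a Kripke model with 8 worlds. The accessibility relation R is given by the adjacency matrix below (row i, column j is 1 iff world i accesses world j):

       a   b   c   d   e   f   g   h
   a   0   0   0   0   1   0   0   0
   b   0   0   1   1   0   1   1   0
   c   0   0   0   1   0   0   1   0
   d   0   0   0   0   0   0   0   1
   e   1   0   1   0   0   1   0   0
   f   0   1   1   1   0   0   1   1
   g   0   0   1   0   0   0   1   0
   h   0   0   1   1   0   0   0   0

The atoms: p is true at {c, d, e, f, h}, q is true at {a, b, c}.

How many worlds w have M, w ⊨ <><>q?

a: successors {e}; <>q there: e:T. ✓
b: successors {c, d, f, g}; <>q there: c:F, d:F, f:T, g:T. ✓
c: successors {d, g}; <>q there: d:F, g:T. ✓
d: successors {h}; <>q there: h:T. ✓
e: successors {a, c, f}; <>q there: a:F, c:F, f:T. ✓
f: successors {b, c, d, g, h}; <>q there: b:T, c:F, d:F, g:T, h:T. ✓
g: successors {c, g}; <>q there: c:F, g:T. ✓
h: successors {c, d}; <>q there: c:F, d:F. ✗
Satisfying worlds: {a, b, c, d, e, f, g}.

7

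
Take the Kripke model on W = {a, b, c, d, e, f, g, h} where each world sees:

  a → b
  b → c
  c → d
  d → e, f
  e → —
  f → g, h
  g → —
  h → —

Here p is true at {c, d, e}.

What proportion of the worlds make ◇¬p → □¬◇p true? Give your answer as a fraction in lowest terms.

7/8

a: ◇¬p is T, □¬◇p is F. ✗
b: ◇¬p is F, □¬◇p is F. ✓
c: ◇¬p is F, □¬◇p is F. ✓
d: ◇¬p is T, □¬◇p is T. ✓
e: ◇¬p is F, □¬◇p is T. ✓
f: ◇¬p is T, □¬◇p is T. ✓
g: ◇¬p is F, □¬◇p is T. ✓
h: ◇¬p is F, □¬◇p is T. ✓
That's 7 of 8 worlds, so 7/8.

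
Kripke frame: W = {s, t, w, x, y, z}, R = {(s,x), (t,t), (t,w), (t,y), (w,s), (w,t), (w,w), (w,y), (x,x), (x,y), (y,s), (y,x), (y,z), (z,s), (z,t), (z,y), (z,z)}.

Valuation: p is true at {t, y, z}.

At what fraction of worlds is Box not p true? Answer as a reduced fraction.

s: successors {x}; not p there: x:T. ✓
t: successors {t, w, y}; not p there: t:F, w:T, y:F. ✗
w: successors {s, t, w, y}; not p there: s:T, t:F, w:T, y:F. ✗
x: successors {x, y}; not p there: x:T, y:F. ✗
y: successors {s, x, z}; not p there: s:T, x:T, z:F. ✗
z: successors {s, t, y, z}; not p there: s:T, t:F, y:F, z:F. ✗
That's 1 of 6 worlds, so 1/6.

1/6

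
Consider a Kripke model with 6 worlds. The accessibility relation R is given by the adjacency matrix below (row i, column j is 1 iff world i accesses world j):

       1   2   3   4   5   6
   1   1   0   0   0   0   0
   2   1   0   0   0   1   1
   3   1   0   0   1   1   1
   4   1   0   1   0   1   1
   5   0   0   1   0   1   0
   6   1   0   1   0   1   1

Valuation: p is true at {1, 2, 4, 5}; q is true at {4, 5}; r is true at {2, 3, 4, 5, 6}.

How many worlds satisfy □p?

1

1: successors {1}; p there: 1:T. ✓
2: successors {1, 5, 6}; p there: 1:T, 5:T, 6:F. ✗
3: successors {1, 4, 5, 6}; p there: 1:T, 4:T, 5:T, 6:F. ✗
4: successors {1, 3, 5, 6}; p there: 1:T, 3:F, 5:T, 6:F. ✗
5: successors {3, 5}; p there: 3:F, 5:T. ✗
6: successors {1, 3, 5, 6}; p there: 1:T, 3:F, 5:T, 6:F. ✗
Satisfying worlds: {1}.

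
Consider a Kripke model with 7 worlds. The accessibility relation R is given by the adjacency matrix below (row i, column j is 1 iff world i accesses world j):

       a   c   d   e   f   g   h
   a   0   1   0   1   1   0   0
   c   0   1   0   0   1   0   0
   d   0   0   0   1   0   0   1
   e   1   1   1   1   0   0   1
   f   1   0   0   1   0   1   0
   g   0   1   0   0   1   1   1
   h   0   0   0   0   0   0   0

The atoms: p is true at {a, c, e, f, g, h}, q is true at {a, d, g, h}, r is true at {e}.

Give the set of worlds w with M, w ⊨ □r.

{h}

a: successors {c, e, f}; r there: c:F, e:T, f:F. ✗
c: successors {c, f}; r there: c:F, f:F. ✗
d: successors {e, h}; r there: e:T, h:F. ✗
e: successors {a, c, d, e, h}; r there: a:F, c:F, d:F, e:T, h:F. ✗
f: successors {a, e, g}; r there: a:F, e:T, g:F. ✗
g: successors {c, f, g, h}; r there: c:F, f:F, g:F, h:F. ✗
h: no successors, so □r holds vacuously. ✓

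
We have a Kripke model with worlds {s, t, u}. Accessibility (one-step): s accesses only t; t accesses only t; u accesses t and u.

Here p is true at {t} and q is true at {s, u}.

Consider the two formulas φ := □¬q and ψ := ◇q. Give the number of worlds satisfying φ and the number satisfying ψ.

2 and 1

For □¬q:
s: successors {t}; ¬q there: t:T. ✓
t: successors {t}; ¬q there: t:T. ✓
u: successors {t, u}; ¬q there: t:T, u:F. ✗
— 2 worlds.
For ◇q:
s: successors {t}; q there: t:F. ✗
t: successors {t}; q there: t:F. ✗
u: successors {t, u}; q there: t:F, u:T. ✓
— 1 world.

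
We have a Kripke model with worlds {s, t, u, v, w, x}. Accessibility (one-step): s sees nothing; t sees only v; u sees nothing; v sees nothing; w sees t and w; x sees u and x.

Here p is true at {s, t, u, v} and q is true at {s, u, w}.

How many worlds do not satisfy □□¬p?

s: no successors, so □□¬p holds vacuously. ✓
t: successors {v}; □¬p there: v:T. ✓
u: no successors, so □□¬p holds vacuously. ✓
v: no successors, so □□¬p holds vacuously. ✓
w: successors {t, w}; □¬p there: t:F, w:F. ✗
x: successors {u, x}; □¬p there: u:T, x:F. ✗
Satisfying worlds: {s, t, u, v}.
So □□¬p fails at the other 2 worlds.

2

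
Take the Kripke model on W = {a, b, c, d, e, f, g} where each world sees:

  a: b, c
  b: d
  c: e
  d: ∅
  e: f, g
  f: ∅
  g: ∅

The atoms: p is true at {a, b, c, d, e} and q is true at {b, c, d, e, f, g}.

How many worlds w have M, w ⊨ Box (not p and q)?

a: successors {b, c}; not p and q there: b:F, c:F. ✗
b: successors {d}; not p and q there: d:F. ✗
c: successors {e}; not p and q there: e:F. ✗
d: no successors, so Box (not p and q) holds vacuously. ✓
e: successors {f, g}; not p and q there: f:T, g:T. ✓
f: no successors, so Box (not p and q) holds vacuously. ✓
g: no successors, so Box (not p and q) holds vacuously. ✓
Satisfying worlds: {d, e, f, g}.

4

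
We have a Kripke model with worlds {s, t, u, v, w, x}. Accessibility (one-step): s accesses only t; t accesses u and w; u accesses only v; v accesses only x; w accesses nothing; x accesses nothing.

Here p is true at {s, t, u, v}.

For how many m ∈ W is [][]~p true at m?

4

s: successors {t}; []~p there: t:F. ✗
t: successors {u, w}; []~p there: u:F, w:T. ✗
u: successors {v}; []~p there: v:T. ✓
v: successors {x}; []~p there: x:T. ✓
w: no successors, so [][]~p holds vacuously. ✓
x: no successors, so [][]~p holds vacuously. ✓
Satisfying worlds: {u, v, w, x}.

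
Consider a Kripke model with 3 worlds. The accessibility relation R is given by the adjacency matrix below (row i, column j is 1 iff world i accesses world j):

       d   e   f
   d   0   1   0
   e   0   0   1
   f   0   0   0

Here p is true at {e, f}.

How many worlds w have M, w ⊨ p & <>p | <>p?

d: p & <>p is F, <>p is T. ✓
e: p & <>p is T, <>p is T. ✓
f: p & <>p is F, <>p is F. ✗
Satisfying worlds: {d, e}.

2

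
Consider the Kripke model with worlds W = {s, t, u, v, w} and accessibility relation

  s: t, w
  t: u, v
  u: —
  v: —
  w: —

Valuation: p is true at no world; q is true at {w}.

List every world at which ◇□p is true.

s: successors {t, w}; □p there: t:F, w:T. ✓
t: successors {u, v}; □p there: u:T, v:T. ✓
u: no successors, so ◇□p fails. ✗
v: no successors, so ◇□p fails. ✗
w: no successors, so ◇□p fails. ✗

{s, t}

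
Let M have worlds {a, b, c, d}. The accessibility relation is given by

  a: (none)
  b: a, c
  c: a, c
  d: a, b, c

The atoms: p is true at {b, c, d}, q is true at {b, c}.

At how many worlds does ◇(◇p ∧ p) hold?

3

a: no successors, so ◇(◇p ∧ p) fails. ✗
b: successors {a, c}; ◇p ∧ p there: a:F, c:T. ✓
c: successors {a, c}; ◇p ∧ p there: a:F, c:T. ✓
d: successors {a, b, c}; ◇p ∧ p there: a:F, b:T, c:T. ✓
Satisfying worlds: {b, c, d}.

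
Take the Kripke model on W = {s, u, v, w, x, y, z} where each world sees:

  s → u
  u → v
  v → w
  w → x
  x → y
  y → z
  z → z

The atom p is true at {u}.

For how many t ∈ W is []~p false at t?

1

s: successors {u}; ~p there: u:F. ✗
u: successors {v}; ~p there: v:T. ✓
v: successors {w}; ~p there: w:T. ✓
w: successors {x}; ~p there: x:T. ✓
x: successors {y}; ~p there: y:T. ✓
y: successors {z}; ~p there: z:T. ✓
z: successors {z}; ~p there: z:T. ✓
Satisfying worlds: {u, v, w, x, y, z}.
So []~p fails at the other 1 world.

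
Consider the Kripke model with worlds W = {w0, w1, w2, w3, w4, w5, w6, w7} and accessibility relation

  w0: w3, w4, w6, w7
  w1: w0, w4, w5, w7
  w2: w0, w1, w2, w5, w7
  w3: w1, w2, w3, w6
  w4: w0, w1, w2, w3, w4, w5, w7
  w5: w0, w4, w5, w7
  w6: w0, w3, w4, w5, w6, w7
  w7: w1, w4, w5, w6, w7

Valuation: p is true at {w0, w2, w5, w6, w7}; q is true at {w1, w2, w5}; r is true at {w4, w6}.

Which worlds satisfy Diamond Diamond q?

w0: successors {w3, w4, w6, w7}; Diamond q there: w3:T, w4:T, w6:T, w7:T. ✓
w1: successors {w0, w4, w5, w7}; Diamond q there: w0:F, w4:T, w5:T, w7:T. ✓
w2: successors {w0, w1, w2, w5, w7}; Diamond q there: w0:F, w1:T, w2:T, w5:T, w7:T. ✓
w3: successors {w1, w2, w3, w6}; Diamond q there: w1:T, w2:T, w3:T, w6:T. ✓
w4: successors {w0, w1, w2, w3, w4, w5, w7}; Diamond q there: w0:F, w1:T, w2:T, w3:T, w4:T, w5:T, w7:T. ✓
w5: successors {w0, w4, w5, w7}; Diamond q there: w0:F, w4:T, w5:T, w7:T. ✓
w6: successors {w0, w3, w4, w5, w6, w7}; Diamond q there: w0:F, w3:T, w4:T, w5:T, w6:T, w7:T. ✓
w7: successors {w1, w4, w5, w6, w7}; Diamond q there: w1:T, w4:T, w5:T, w6:T, w7:T. ✓

{w0, w1, w2, w3, w4, w5, w6, w7}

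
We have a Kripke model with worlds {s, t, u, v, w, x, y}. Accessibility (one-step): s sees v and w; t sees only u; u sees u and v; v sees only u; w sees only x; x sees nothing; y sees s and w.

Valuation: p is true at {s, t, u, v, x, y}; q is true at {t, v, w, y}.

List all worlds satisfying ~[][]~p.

s: [][]~p is F. ✓
t: [][]~p is F. ✓
u: [][]~p is F. ✓
v: [][]~p is F. ✓
w: [][]~p is T. ✗
x: [][]~p is T. ✗
y: [][]~p is F. ✓

{s, t, u, v, y}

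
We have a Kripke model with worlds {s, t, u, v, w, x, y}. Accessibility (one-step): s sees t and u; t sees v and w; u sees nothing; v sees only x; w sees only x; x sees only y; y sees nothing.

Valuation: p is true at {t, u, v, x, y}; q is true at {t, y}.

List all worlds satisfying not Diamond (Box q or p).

{u, y}

s: Diamond (Box q or p) is T. ✗
t: Diamond (Box q or p) is T. ✗
u: Diamond (Box q or p) is F. ✓
v: Diamond (Box q or p) is T. ✗
w: Diamond (Box q or p) is T. ✗
x: Diamond (Box q or p) is T. ✗
y: Diamond (Box q or p) is F. ✓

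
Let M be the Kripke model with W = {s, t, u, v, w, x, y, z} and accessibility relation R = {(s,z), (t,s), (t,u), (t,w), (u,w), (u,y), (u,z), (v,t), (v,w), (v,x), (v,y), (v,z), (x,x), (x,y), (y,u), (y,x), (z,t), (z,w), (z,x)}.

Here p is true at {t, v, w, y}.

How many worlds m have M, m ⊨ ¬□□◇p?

s: □□◇p is F. ✓
t: □□◇p is F. ✓
u: □□◇p is F. ✓
v: □□◇p is F. ✓
w: □□◇p is T. ✗
x: □□◇p is F. ✓
y: □□◇p is F. ✓
z: □□◇p is F. ✓
Satisfying worlds: {s, t, u, v, x, y, z}.

7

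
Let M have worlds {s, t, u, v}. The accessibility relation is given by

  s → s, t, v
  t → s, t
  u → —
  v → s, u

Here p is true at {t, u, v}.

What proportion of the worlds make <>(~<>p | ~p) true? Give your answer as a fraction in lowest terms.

s: successors {s, t, v}; ~<>p | ~p there: s:T, t:F, v:F. ✓
t: successors {s, t}; ~<>p | ~p there: s:T, t:F. ✓
u: no successors, so <>(~<>p | ~p) fails. ✗
v: successors {s, u}; ~<>p | ~p there: s:T, u:T. ✓
That's 3 of 4 worlds, so 3/4.

3/4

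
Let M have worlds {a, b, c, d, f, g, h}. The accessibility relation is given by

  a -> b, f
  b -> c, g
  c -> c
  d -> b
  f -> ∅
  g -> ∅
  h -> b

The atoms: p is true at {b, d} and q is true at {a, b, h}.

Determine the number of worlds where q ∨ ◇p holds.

4

a: q is T, ◇p is T. ✓
b: q is T, ◇p is F. ✓
c: q is F, ◇p is F. ✗
d: q is F, ◇p is T. ✓
f: q is F, ◇p is F. ✗
g: q is F, ◇p is F. ✗
h: q is T, ◇p is T. ✓
Satisfying worlds: {a, b, d, h}.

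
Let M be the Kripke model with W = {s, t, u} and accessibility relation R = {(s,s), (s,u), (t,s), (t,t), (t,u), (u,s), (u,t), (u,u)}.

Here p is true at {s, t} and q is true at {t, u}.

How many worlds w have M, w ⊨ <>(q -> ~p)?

3

s: successors {s, u}; q -> ~p there: s:T, u:T. ✓
t: successors {s, t, u}; q -> ~p there: s:T, t:F, u:T. ✓
u: successors {s, t, u}; q -> ~p there: s:T, t:F, u:T. ✓
Satisfying worlds: {s, t, u}.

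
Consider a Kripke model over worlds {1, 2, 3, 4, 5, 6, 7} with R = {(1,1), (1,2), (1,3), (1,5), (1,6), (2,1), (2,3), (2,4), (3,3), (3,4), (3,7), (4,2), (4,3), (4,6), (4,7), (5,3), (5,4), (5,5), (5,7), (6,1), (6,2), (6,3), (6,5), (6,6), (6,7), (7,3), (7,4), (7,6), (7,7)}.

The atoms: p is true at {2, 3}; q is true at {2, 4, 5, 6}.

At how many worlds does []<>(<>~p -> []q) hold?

0

1: successors {1, 2, 3, 5, 6}; <>(<>~p -> []q) there: 1:F, 2:F, 3:F, 5:F, 6:F. ✗
2: successors {1, 3, 4}; <>(<>~p -> []q) there: 1:F, 3:F, 4:F. ✗
3: successors {3, 4, 7}; <>(<>~p -> []q) there: 3:F, 4:F, 7:F. ✗
4: successors {2, 3, 6, 7}; <>(<>~p -> []q) there: 2:F, 3:F, 6:F, 7:F. ✗
5: successors {3, 4, 5, 7}; <>(<>~p -> []q) there: 3:F, 4:F, 5:F, 7:F. ✗
6: successors {1, 2, 3, 5, 6, 7}; <>(<>~p -> []q) there: 1:F, 2:F, 3:F, 5:F, 6:F, 7:F. ✗
7: successors {3, 4, 6, 7}; <>(<>~p -> []q) there: 3:F, 4:F, 6:F, 7:F. ✗
Satisfying worlds: ∅.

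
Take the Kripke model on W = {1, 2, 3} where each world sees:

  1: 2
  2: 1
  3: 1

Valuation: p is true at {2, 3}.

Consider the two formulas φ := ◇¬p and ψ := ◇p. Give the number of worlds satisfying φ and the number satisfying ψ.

2 and 1

For ◇¬p:
1: successors {2}; ¬p there: 2:F. ✗
2: successors {1}; ¬p there: 1:T. ✓
3: successors {1}; ¬p there: 1:T. ✓
— 2 worlds.
For ◇p:
1: successors {2}; p there: 2:T. ✓
2: successors {1}; p there: 1:F. ✗
3: successors {1}; p there: 1:F. ✗
— 1 world.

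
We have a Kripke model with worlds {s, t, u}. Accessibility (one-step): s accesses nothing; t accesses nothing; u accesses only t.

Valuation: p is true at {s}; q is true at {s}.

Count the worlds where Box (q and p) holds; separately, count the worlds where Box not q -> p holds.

2 and 1

For Box (q and p):
s: no successors, so Box (q and p) holds vacuously. ✓
t: no successors, so Box (q and p) holds vacuously. ✓
u: successors {t}; q and p there: t:F. ✗
— 2 worlds.
For Box not q -> p:
s: Box not q is T, p is T. ✓
t: Box not q is T, p is F. ✗
u: Box not q is T, p is F. ✗
— 1 world.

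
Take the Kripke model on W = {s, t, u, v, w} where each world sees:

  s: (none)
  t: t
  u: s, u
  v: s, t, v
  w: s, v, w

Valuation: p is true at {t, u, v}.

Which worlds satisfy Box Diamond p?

{s, t}

s: no successors, so Box Diamond p holds vacuously. ✓
t: successors {t}; Diamond p there: t:T. ✓
u: successors {s, u}; Diamond p there: s:F, u:T. ✗
v: successors {s, t, v}; Diamond p there: s:F, t:T, v:T. ✗
w: successors {s, v, w}; Diamond p there: s:F, v:T, w:T. ✗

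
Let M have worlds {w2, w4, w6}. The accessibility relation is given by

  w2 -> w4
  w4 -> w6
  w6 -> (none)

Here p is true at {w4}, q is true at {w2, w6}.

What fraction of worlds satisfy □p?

2/3

w2: successors {w4}; p there: w4:T. ✓
w4: successors {w6}; p there: w6:F. ✗
w6: no successors, so □p holds vacuously. ✓
That's 2 of 3 worlds, so 2/3.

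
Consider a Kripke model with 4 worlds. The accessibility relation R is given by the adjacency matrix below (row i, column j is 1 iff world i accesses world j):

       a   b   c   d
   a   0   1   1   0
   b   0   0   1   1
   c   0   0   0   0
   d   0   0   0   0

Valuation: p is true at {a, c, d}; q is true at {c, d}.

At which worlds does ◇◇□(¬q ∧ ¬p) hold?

{a}

a: successors {b, c}; ◇□(¬q ∧ ¬p) there: b:T, c:F. ✓
b: successors {c, d}; ◇□(¬q ∧ ¬p) there: c:F, d:F. ✗
c: no successors, so ◇◇□(¬q ∧ ¬p) fails. ✗
d: no successors, so ◇◇□(¬q ∧ ¬p) fails. ✗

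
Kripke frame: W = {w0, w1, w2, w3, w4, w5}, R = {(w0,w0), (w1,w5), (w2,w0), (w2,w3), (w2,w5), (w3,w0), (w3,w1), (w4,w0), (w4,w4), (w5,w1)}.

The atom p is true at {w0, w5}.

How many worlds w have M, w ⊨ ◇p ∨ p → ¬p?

4

w0: ◇p ∨ p is T, ¬p is F. ✗
w1: ◇p ∨ p is T, ¬p is T. ✓
w2: ◇p ∨ p is T, ¬p is T. ✓
w3: ◇p ∨ p is T, ¬p is T. ✓
w4: ◇p ∨ p is T, ¬p is T. ✓
w5: ◇p ∨ p is T, ¬p is F. ✗
Satisfying worlds: {w1, w2, w3, w4}.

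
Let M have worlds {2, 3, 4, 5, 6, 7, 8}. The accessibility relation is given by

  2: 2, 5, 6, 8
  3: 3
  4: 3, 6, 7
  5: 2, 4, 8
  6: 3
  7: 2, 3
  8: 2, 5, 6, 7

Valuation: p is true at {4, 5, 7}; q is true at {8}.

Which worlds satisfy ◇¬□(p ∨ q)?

2: successors {2, 5, 6, 8}; ¬□(p ∨ q) there: 2:T, 5:T, 6:T, 8:T. ✓
3: successors {3}; ¬□(p ∨ q) there: 3:T. ✓
4: successors {3, 6, 7}; ¬□(p ∨ q) there: 3:T, 6:T, 7:T. ✓
5: successors {2, 4, 8}; ¬□(p ∨ q) there: 2:T, 4:T, 8:T. ✓
6: successors {3}; ¬□(p ∨ q) there: 3:T. ✓
7: successors {2, 3}; ¬□(p ∨ q) there: 2:T, 3:T. ✓
8: successors {2, 5, 6, 7}; ¬□(p ∨ q) there: 2:T, 5:T, 6:T, 7:T. ✓

{2, 3, 4, 5, 6, 7, 8}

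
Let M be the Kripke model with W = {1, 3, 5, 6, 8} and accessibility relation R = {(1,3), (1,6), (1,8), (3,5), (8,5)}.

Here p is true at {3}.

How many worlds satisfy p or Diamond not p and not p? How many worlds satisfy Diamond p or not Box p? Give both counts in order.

3 and 3

For p or Diamond not p and not p:
1: p is F, Diamond not p and not p is T. ✓
3: p is T, Diamond not p and not p is F. ✓
5: p is F, Diamond not p and not p is F. ✗
6: p is F, Diamond not p and not p is F. ✗
8: p is F, Diamond not p and not p is T. ✓
— 3 worlds.
For Diamond p or not Box p:
1: Diamond p is T, not Box p is T. ✓
3: Diamond p is F, not Box p is T. ✓
5: Diamond p is F, not Box p is F. ✗
6: Diamond p is F, not Box p is F. ✗
8: Diamond p is F, not Box p is T. ✓
— 3 worlds.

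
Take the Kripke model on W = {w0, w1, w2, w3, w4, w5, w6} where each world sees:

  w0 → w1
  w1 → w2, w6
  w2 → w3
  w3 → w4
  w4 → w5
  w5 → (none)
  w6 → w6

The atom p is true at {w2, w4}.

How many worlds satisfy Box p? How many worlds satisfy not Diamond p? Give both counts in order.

For Box p:
w0: successors {w1}; p there: w1:F. ✗
w1: successors {w2, w6}; p there: w2:T, w6:F. ✗
w2: successors {w3}; p there: w3:F. ✗
w3: successors {w4}; p there: w4:T. ✓
w4: successors {w5}; p there: w5:F. ✗
w5: no successors, so Box p holds vacuously. ✓
w6: successors {w6}; p there: w6:F. ✗
— 2 worlds.
For not Diamond p:
w0: Diamond p is F. ✓
w1: Diamond p is T. ✗
w2: Diamond p is F. ✓
w3: Diamond p is T. ✗
w4: Diamond p is F. ✓
w5: Diamond p is F. ✓
w6: Diamond p is F. ✓
— 5 worlds.

2 and 5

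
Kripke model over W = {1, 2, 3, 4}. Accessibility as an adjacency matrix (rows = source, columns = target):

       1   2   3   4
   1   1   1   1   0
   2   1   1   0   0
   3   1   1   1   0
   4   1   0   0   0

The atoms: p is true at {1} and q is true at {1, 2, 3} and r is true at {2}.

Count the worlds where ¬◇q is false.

1: ◇q is T. ✗
2: ◇q is T. ✗
3: ◇q is T. ✗
4: ◇q is T. ✗
Satisfying worlds: ∅.
So ¬◇q fails at the other 4 worlds.

4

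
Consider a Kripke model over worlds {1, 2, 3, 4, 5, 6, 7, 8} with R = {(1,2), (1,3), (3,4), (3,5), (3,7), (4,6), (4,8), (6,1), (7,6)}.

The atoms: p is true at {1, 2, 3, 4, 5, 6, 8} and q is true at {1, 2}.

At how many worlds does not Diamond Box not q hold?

1: Diamond Box not q is T. ✗
2: Diamond Box not q is F. ✓
3: Diamond Box not q is T. ✗
4: Diamond Box not q is T. ✗
5: Diamond Box not q is F. ✓
6: Diamond Box not q is F. ✓
7: Diamond Box not q is F. ✓
8: Diamond Box not q is F. ✓
Satisfying worlds: {2, 5, 6, 7, 8}.

5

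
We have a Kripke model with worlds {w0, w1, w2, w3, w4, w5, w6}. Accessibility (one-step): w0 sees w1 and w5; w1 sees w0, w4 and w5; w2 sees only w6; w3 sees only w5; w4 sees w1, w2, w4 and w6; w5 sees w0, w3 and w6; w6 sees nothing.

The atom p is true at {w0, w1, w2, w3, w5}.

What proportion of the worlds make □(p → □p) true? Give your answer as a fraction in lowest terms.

3/7

w0: successors {w1, w5}; p → □p there: w1:F, w5:F. ✗
w1: successors {w0, w4, w5}; p → □p there: w0:T, w4:T, w5:F. ✗
w2: successors {w6}; p → □p there: w6:T. ✓
w3: successors {w5}; p → □p there: w5:F. ✗
w4: successors {w1, w2, w4, w6}; p → □p there: w1:F, w2:F, w4:T, w6:T. ✗
w5: successors {w0, w3, w6}; p → □p there: w0:T, w3:T, w6:T. ✓
w6: no successors, so □(p → □p) holds vacuously. ✓
That's 3 of 7 worlds, so 3/7.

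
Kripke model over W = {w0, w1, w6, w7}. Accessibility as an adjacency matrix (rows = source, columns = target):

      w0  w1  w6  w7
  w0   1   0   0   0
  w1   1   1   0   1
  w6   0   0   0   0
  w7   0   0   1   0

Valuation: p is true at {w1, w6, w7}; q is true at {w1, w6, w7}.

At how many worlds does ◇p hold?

2

w0: successors {w0}; p there: w0:F. ✗
w1: successors {w0, w1, w7}; p there: w0:F, w1:T, w7:T. ✓
w6: no successors, so ◇p fails. ✗
w7: successors {w6}; p there: w6:T. ✓
Satisfying worlds: {w1, w7}.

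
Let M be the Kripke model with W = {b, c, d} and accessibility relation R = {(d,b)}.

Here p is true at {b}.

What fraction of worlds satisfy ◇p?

1/3

b: no successors, so ◇p fails. ✗
c: no successors, so ◇p fails. ✗
d: successors {b}; p there: b:T. ✓
That's 1 of 3 worlds, so 1/3.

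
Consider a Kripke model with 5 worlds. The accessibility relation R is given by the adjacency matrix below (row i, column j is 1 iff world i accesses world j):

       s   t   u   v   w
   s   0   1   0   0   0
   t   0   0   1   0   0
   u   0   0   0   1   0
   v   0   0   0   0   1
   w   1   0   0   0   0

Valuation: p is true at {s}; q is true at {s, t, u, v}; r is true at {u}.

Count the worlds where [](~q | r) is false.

s: successors {t}; ~q | r there: t:F. ✗
t: successors {u}; ~q | r there: u:T. ✓
u: successors {v}; ~q | r there: v:F. ✗
v: successors {w}; ~q | r there: w:T. ✓
w: successors {s}; ~q | r there: s:F. ✗
Satisfying worlds: {t, v}.
So [](~q | r) fails at the other 3 worlds.

3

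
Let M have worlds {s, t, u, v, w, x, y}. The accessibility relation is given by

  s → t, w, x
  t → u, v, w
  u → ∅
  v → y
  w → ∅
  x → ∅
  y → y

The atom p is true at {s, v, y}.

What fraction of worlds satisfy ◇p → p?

s: ◇p is F, p is T. ✓
t: ◇p is T, p is F. ✗
u: ◇p is F, p is F. ✓
v: ◇p is T, p is T. ✓
w: ◇p is F, p is F. ✓
x: ◇p is F, p is F. ✓
y: ◇p is T, p is T. ✓
That's 6 of 7 worlds, so 6/7.

6/7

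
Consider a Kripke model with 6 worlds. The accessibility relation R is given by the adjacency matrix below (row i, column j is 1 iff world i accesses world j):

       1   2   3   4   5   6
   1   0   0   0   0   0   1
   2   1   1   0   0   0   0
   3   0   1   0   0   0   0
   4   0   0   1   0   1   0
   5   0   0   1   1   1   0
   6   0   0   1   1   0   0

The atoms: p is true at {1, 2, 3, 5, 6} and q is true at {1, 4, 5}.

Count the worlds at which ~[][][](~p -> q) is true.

1: [][][](~p -> q) is T. ✗
2: [][][](~p -> q) is T. ✗
3: [][][](~p -> q) is T. ✗
4: [][][](~p -> q) is T. ✗
5: [][][](~p -> q) is T. ✗
6: [][][](~p -> q) is T. ✗
Satisfying worlds: ∅.

0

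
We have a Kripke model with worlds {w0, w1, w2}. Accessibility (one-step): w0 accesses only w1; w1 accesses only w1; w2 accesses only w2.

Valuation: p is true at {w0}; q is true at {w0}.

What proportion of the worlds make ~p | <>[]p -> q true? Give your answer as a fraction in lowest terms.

1/3

w0: ~p | <>[]p is F, q is T. ✓
w1: ~p | <>[]p is T, q is F. ✗
w2: ~p | <>[]p is T, q is F. ✗
That's 1 of 3 worlds, so 1/3.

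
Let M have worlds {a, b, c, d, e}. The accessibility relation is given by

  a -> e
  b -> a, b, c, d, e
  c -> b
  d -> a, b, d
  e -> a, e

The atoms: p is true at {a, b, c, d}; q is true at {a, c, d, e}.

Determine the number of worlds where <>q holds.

a: successors {e}; q there: e:T. ✓
b: successors {a, b, c, d, e}; q there: a:T, b:F, c:T, d:T, e:T. ✓
c: successors {b}; q there: b:F. ✗
d: successors {a, b, d}; q there: a:T, b:F, d:T. ✓
e: successors {a, e}; q there: a:T, e:T. ✓
Satisfying worlds: {a, b, d, e}.

4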